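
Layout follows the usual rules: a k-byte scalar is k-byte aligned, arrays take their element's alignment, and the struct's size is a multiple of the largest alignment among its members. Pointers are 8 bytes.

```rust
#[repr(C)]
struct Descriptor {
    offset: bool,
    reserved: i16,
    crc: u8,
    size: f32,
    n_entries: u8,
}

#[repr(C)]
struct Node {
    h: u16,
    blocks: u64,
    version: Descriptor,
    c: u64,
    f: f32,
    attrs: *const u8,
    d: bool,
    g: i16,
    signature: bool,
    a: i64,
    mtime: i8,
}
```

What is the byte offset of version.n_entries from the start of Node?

28

Descriptor: offset at 0 (size 1, align 1) → ends 1; pad 1 to align 2 for reserved; reserved at 2 (size 2, align 2) → ends 4; crc at 4 (size 1, align 1) → ends 5; pad 3 to align 4 for size; size at 8 (size 4, align 4) → ends 12; n_entries at 12 (size 1, align 1) → ends 13; tail pad 3 to reach multiple of 4; total 16 bytes, alignment 4
h at 0 (size 2, align 2) → ends 2
pad 6 to align 8 for blocks
blocks at 8 (size 8, align 8) → ends 16
version at 16 (size 16, align 4) → ends 32
within Descriptor: n_entries at 12
16 + 12 = 28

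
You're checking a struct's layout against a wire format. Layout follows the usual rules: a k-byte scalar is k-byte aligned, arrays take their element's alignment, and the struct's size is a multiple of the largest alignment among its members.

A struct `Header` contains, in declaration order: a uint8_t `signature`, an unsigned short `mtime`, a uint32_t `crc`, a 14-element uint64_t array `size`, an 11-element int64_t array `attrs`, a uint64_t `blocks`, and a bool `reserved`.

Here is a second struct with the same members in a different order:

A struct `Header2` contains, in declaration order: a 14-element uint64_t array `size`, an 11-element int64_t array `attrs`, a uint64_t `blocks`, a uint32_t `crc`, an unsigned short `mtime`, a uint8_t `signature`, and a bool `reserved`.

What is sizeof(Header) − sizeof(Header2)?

@0: signature [1B, align 1] → 1
+1 pad (align 2)
@2: mtime [2B, align 2] → 4
@4: crc [4B, align 4] → 8
@8: size [112B, align 8] → 120
@120: attrs [88B, align 8] → 208
@208: blocks [8B, align 8] → 216
@216: reserved [1B, align 1] → 217
+7 tail pad (align 8)
size 224, align 8
— Header2 —
@0: size [112B, align 8] → 112
@112: attrs [88B, align 8] → 200
@200: blocks [8B, align 8] → 208
@208: crc [4B, align 4] → 212
@212: mtime [2B, align 2] → 214
@214: signature [1B, align 1] → 215
@215: reserved [1B, align 1] → 216
size 216, align 8
224 − 216 = 8

8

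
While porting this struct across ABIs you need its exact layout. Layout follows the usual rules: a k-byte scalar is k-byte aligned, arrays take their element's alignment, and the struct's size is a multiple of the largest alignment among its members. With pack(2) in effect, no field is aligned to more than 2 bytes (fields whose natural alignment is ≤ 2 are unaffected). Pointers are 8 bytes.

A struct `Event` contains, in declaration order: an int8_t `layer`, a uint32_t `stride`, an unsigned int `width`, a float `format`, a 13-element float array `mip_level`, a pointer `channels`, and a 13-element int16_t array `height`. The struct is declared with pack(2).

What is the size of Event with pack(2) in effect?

100

0..1  layer  (1B, 1-aligned)
1..2  -- padding (1B)
2..6  stride  (4B, 2-aligned)
6..10  width  (4B, 2-aligned)
10..14  format  (4B, 2-aligned)
14..66  mip_level  (52B, 2-aligned)
66..74  channels  (8B, 2-aligned)
74..100  height  (26B, 2-aligned)
sizeof = 100, alignof = 2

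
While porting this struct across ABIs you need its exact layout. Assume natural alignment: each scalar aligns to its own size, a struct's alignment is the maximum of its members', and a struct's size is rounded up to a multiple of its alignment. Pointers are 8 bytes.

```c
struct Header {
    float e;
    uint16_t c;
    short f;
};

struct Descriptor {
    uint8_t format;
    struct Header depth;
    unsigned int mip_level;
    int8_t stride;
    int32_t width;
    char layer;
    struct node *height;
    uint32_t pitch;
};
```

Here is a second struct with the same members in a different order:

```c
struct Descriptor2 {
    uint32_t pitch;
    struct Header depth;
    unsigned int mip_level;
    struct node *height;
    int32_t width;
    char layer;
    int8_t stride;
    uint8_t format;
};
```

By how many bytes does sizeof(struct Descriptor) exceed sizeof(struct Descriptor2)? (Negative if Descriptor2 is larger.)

16

Header: @0: e [4B, align 4] → 4; @4: c [2B, align 2] → 6; @6: f [2B, align 2] → 8; size 8, align 4
@0: format [1B, align 1] → 1
+3 pad (align 4)
@4: depth [8B, align 4] → 12
@12: mip_level [4B, align 4] → 16
@16: stride [1B, align 1] → 17
+3 pad (align 4)
@20: width [4B, align 4] → 24
@24: layer [1B, align 1] → 25
+7 pad (align 8)
@32: height [8B, align 8] → 40
@40: pitch [4B, align 4] → 44
+4 tail pad (align 8)
size 48, align 8
— Descriptor2 —
@0: pitch [4B, align 4] → 4
@4: depth [8B, align 4] → 12
@12: mip_level [4B, align 4] → 16
@16: height [8B, align 8] → 24
@24: width [4B, align 4] → 28
@28: layer [1B, align 1] → 29
@29: stride [1B, align 1] → 30
@30: format [1B, align 1] → 31
+1 tail pad (align 8)
size 32, align 8
48 − 32 = 16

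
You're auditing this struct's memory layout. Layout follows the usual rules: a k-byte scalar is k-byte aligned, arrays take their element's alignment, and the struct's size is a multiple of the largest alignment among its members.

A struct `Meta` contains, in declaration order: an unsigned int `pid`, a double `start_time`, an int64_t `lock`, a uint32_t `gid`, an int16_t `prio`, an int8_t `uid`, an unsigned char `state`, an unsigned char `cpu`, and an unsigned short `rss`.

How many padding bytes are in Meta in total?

@0: pid [4B, align 4] → 4
+4 pad (align 8)
@8: start_time [8B, align 8] → 16
@16: lock [8B, align 8] → 24
@24: gid [4B, align 4] → 28
@28: prio [2B, align 2] → 30
@30: uid [1B, align 1] → 31
@31: state [1B, align 1] → 32
@32: cpu [1B, align 1] → 33
+1 pad (align 2)
@34: rss [2B, align 2] → 36
+4 tail pad (align 8)
size 40, align 8
data bytes 31, size 40 → padding 9

9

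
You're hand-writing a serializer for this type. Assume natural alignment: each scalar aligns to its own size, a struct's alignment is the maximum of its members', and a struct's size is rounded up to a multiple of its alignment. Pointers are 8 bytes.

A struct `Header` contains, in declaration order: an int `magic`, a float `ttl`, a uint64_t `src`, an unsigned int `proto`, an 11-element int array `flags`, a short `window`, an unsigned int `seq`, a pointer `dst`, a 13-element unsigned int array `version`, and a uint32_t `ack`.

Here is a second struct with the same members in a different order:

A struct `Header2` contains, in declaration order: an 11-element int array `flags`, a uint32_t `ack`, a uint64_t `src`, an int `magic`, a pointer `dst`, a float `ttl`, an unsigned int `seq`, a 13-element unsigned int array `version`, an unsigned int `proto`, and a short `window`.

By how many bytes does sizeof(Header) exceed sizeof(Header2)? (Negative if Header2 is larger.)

-8

0..4  magic  (4B, 4-aligned)
4..8  ttl  (4B, 4-aligned)
8..16  src  (8B, 8-aligned)
16..20  proto  (4B, 4-aligned)
20..64  flags  (44B, 4-aligned)
64..66  window  (2B, 2-aligned)
66..68  -- padding (2B)
68..72  seq  (4B, 4-aligned)
72..80  dst  (8B, 8-aligned)
80..132  version  (52B, 4-aligned)
132..136  ack  (4B, 4-aligned)
sizeof = 136, alignof = 8
— Header2 —
0..44  flags  (44B, 4-aligned)
44..48  ack  (4B, 4-aligned)
48..56  src  (8B, 8-aligned)
56..60  magic  (4B, 4-aligned)
60..64  -- padding (4B)
64..72  dst  (8B, 8-aligned)
72..76  ttl  (4B, 4-aligned)
76..80  seq  (4B, 4-aligned)
80..132  version  (52B, 4-aligned)
132..136  proto  (4B, 4-aligned)
136..138  window  (2B, 2-aligned)
138..144  -- tail padding (6B)
sizeof = 144, alignof = 8
136 − 144 = -8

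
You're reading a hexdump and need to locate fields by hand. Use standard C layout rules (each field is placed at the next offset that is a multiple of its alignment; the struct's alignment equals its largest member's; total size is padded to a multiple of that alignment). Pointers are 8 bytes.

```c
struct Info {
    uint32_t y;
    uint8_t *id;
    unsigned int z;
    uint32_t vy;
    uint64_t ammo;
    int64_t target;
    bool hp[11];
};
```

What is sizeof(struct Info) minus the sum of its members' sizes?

@0: y [4B, align 4] → 4
+4 pad (align 8)
@8: id [8B, align 8] → 16
@16: z [4B, align 4] → 20
@20: vy [4B, align 4] → 24
@24: ammo [8B, align 8] → 32
@32: target [8B, align 8] → 40
@40: hp [11B, align 1] → 51
+5 tail pad (align 8)
size 56, align 8
data bytes 47, size 56 → padding 9

9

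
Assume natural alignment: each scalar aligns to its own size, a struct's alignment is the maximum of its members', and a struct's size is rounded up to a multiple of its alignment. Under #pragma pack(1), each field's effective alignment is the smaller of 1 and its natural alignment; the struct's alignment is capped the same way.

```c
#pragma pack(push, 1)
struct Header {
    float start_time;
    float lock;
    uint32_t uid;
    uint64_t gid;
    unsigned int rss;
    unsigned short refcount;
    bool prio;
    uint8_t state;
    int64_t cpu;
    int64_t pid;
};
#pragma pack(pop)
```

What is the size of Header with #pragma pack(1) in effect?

0..4  start_time  (4B, 1-aligned)
4..8  lock  (4B, 1-aligned)
8..12  uid  (4B, 1-aligned)
12..20  gid  (8B, 1-aligned)
20..24  rss  (4B, 1-aligned)
24..26  refcount  (2B, 1-aligned)
26..27  prio  (1B, 1-aligned)
27..28  state  (1B, 1-aligned)
28..36  cpu  (8B, 1-aligned)
36..44  pid  (8B, 1-aligned)
sizeof = 44, alignof = 1

44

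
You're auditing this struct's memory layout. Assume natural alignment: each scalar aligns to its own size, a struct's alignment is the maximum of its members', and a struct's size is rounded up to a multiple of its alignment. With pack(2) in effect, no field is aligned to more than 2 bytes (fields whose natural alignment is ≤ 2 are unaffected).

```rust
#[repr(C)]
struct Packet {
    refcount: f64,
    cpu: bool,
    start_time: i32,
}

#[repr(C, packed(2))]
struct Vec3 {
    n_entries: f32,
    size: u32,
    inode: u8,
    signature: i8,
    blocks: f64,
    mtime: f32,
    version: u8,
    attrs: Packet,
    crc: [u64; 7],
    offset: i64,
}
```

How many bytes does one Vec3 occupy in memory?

104 bytes

Packet: refcount at 0 (size 8, align 8) → ends 8; cpu at 8 (size 1, align 1) → ends 9; pad 3 to align 4 for start_time; start_time at 12 (size 4, align 4) → ends 16; total 16 bytes, alignment 8
n_entries at 0 (size 4, align 2) → ends 4
size at 4 (size 4, align 2) → ends 8
inode at 8 (size 1, align 1) → ends 9
signature at 9 (size 1, align 1) → ends 10
blocks at 10 (size 8, align 2) → ends 18
mtime at 18 (size 4, align 2) → ends 22
version at 22 (size 1, align 1) → ends 23
pad 1 to align 2 for attrs
attrs at 24 (size 16, align 2) → ends 40
crc at 40 (size 56, align 2) → ends 96
offset at 96 (size 8, align 2) → ends 104
total 104 bytes, alignment 2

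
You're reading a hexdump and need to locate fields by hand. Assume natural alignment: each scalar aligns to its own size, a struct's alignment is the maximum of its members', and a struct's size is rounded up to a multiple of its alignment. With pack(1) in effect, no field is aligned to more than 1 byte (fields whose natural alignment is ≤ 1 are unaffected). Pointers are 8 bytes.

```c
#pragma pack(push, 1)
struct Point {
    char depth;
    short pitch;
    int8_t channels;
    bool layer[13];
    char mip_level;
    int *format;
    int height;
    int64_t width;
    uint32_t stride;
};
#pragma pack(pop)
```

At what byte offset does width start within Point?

30

@0: depth [1B, align 1] → 1
@1: pitch [2B, align 1] → 3
@3: channels [1B, align 1] → 4
@4: layer [13B, align 1] → 17
@17: mip_level [1B, align 1] → 18
@18: format [8B, align 1] → 26
@26: height [4B, align 1] → 30
@30: width [8B, align 1] → 38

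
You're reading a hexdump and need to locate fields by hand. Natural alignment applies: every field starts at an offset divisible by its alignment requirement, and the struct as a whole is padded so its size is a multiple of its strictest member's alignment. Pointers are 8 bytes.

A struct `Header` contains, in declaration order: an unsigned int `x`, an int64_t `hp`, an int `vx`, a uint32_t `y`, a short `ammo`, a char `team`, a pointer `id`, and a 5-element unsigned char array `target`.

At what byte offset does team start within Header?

26

0..4  x  (4B, 4-aligned)
4..8  -- padding (4B)
8..16  hp  (8B, 8-aligned)
16..20  vx  (4B, 4-aligned)
20..24  y  (4B, 4-aligned)
24..26  ammo  (2B, 2-aligned)
26..27  team  (1B, 1-aligned)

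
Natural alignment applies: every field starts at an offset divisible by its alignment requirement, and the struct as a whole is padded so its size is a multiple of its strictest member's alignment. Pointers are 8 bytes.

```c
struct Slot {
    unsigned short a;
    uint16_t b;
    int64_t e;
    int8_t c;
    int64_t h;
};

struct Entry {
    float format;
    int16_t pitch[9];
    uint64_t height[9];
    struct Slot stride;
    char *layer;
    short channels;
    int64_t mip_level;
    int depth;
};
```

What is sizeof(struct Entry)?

Slot: @0: a [2B, align 2] → 2; @2: b [2B, align 2] → 4; +4 pad (align 8); @8: e [8B, align 8] → 16; @16: c [1B, align 1] → 17; +7 pad (align 8); @24: h [8B, align 8] → 32; size 32, align 8
@0: format [4B, align 4] → 4
@4: pitch [18B, align 2] → 22
+2 pad (align 8)
@24: height [72B, align 8] → 96
@96: stride [32B, align 8] → 128
@128: layer [8B, align 8] → 136
@136: channels [2B, align 2] → 138
+6 pad (align 8)
@144: mip_level [8B, align 8] → 152
@152: depth [4B, align 4] → 156
+4 tail pad (align 8)
size 160, align 8

160 bytes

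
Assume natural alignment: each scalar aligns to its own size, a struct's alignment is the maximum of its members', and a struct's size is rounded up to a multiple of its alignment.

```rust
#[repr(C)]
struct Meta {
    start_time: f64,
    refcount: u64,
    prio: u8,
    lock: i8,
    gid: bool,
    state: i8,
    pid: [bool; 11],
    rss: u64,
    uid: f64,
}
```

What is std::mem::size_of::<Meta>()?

0..8  start_time  (8B, 8-aligned)
8..16  refcount  (8B, 8-aligned)
16..17  prio  (1B, 1-aligned)
17..18  lock  (1B, 1-aligned)
18..19  gid  (1B, 1-aligned)
19..20  state  (1B, 1-aligned)
20..31  pid  (11B, 1-aligned)
31..32  -- padding (1B)
32..40  rss  (8B, 8-aligned)
40..48  uid  (8B, 8-aligned)
sizeof = 48, alignof = 8

48 bytes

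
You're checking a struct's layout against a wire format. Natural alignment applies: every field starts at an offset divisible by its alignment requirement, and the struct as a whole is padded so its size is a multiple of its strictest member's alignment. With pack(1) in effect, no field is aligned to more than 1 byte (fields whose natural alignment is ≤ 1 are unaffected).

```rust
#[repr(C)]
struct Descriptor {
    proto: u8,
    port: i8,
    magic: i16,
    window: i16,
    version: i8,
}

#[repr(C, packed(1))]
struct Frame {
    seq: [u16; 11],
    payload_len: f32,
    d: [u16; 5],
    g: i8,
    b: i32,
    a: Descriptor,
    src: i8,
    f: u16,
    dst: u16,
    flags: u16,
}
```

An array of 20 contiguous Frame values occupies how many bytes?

1120

Descriptor: proto at 0 (size 1, align 1) → ends 1; port at 1 (size 1, align 1) → ends 2; magic at 2 (size 2, align 2) → ends 4; window at 4 (size 2, align 2) → ends 6; version at 6 (size 1, align 1) → ends 7; tail pad 1 to reach multiple of 2; total 8 bytes, alignment 2
seq at 0 (size 22, align 1) → ends 22
payload_len at 22 (size 4, align 1) → ends 26
d at 26 (size 10, align 1) → ends 36
g at 36 (size 1, align 1) → ends 37
b at 37 (size 4, align 1) → ends 41
a at 41 (size 8, align 1) → ends 49
src at 49 (size 1, align 1) → ends 50
f at 50 (size 2, align 1) → ends 52
dst at 52 (size 2, align 1) → ends 54
flags at 54 (size 2, align 1) → ends 56
total 56 bytes, alignment 1
array of 20: 20 × 56 = 1120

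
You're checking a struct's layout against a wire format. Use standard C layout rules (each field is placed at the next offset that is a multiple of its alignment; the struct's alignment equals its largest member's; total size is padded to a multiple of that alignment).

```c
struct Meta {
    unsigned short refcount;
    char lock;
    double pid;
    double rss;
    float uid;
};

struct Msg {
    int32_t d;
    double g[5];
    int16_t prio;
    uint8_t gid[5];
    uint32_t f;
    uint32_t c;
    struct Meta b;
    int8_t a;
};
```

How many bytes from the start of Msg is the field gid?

50

Meta: 0..2  refcount  (2B, 2-aligned); 2..3  lock  (1B, 1-aligned); 3..8  -- padding (5B); 8..16  pid  (8B, 8-aligned); 16..24  rss  (8B, 8-aligned); 24..28  uid  (4B, 4-aligned); 28..32  -- tail padding (4B); sizeof = 32, alignof = 8
0..4  d  (4B, 4-aligned)
4..8  -- padding (4B)
8..48  g  (40B, 8-aligned)
48..50  prio  (2B, 2-aligned)
50..55  gid  (5B, 1-aligned)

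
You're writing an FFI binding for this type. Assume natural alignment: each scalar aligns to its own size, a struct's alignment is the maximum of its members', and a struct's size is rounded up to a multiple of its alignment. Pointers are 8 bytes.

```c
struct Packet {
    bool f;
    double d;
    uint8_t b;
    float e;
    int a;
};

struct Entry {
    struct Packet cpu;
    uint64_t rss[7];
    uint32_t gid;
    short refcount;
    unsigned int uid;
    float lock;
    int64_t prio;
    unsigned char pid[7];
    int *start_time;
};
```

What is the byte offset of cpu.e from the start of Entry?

20

Packet: @0: f [1B, align 1] → 1; +7 pad (align 8); @8: d [8B, align 8] → 16; @16: b [1B, align 1] → 17; +3 pad (align 4); @20: e [4B, align 4] → 24; @24: a [4B, align 4] → 28; +4 tail pad (align 8); size 32, align 8
@0: cpu [32B, align 8] → 32
within Packet: e at 20
0 + 20 = 20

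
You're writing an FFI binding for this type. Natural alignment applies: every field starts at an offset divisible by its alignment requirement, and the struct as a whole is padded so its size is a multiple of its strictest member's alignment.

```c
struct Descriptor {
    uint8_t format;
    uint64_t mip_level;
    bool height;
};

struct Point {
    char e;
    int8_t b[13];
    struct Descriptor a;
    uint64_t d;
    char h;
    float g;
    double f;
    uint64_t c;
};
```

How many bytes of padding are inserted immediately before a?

Descriptor: @0: format [1B, align 1] → 1; +7 pad (align 8); @8: mip_level [8B, align 8] → 16; @16: height [1B, align 1] → 17; +7 tail pad (align 8); size 24, align 8
@0: e [1B, align 1] → 1
@1: b [13B, align 1] → 14
+2 pad (align 8)
@16: a [24B, align 8] → 40

2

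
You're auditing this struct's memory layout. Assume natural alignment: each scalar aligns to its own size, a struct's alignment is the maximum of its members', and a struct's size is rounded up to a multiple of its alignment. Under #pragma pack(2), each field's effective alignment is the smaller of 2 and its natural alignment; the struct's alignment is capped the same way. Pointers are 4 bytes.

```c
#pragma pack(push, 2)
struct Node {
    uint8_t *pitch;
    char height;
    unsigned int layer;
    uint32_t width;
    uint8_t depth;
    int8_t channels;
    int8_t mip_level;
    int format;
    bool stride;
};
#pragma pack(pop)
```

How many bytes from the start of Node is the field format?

@0: pitch [4B, align 2] → 4
@4: height [1B, align 1] → 5
+1 pad (align 2)
@6: layer [4B, align 2] → 10
@10: width [4B, align 2] → 14
@14: depth [1B, align 1] → 15
@15: channels [1B, align 1] → 16
@16: mip_level [1B, align 1] → 17
+1 pad (align 2)
@18: format [4B, align 2] → 22

18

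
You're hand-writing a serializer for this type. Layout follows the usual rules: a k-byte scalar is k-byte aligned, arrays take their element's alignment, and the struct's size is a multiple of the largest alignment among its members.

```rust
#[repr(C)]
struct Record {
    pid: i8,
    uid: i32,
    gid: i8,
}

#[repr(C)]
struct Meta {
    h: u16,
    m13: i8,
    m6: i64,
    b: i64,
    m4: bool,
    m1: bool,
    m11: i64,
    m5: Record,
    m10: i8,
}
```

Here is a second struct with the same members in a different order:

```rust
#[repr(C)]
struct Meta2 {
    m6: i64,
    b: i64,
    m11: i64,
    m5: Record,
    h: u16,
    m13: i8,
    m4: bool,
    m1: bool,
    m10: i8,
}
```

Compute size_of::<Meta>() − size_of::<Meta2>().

8

Record: 0..1  pid  (1B, 1-aligned); 1..4  -- padding (3B); 4..8  uid  (4B, 4-aligned); 8..9  gid  (1B, 1-aligned); 9..12  -- tail padding (3B); sizeof = 12, alignof = 4
0..2  h  (2B, 2-aligned)
2..3  m13  (1B, 1-aligned)
3..8  -- padding (5B)
8..16  m6  (8B, 8-aligned)
16..24  b  (8B, 8-aligned)
24..25  m4  (1B, 1-aligned)
25..26  m1  (1B, 1-aligned)
26..32  -- padding (6B)
32..40  m11  (8B, 8-aligned)
40..52  m5  (12B, 4-aligned)
52..53  m10  (1B, 1-aligned)
53..56  -- tail padding (3B)
sizeof = 56, alignof = 8
— Meta2 —
0..8  m6  (8B, 8-aligned)
8..16  b  (8B, 8-aligned)
16..24  m11  (8B, 8-aligned)
24..36  m5  (12B, 4-aligned)
36..38  h  (2B, 2-aligned)
38..39  m13  (1B, 1-aligned)
39..40  m4  (1B, 1-aligned)
40..41  m1  (1B, 1-aligned)
41..42  m10  (1B, 1-aligned)
42..48  -- tail padding (6B)
sizeof = 48, alignof = 8
56 − 48 = 8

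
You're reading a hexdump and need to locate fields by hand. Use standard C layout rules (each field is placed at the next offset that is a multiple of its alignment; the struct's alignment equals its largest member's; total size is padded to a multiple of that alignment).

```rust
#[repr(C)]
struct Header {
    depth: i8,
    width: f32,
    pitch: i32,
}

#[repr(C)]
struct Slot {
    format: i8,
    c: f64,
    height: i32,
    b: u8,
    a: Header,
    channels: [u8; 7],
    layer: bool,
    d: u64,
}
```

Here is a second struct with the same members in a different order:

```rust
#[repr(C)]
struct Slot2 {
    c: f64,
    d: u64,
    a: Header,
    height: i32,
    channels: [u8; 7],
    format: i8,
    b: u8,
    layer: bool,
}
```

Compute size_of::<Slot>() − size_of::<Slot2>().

8

Header: 0..1  depth  (1B, 1-aligned); 1..4  -- padding (3B); 4..8  width  (4B, 4-aligned); 8..12  pitch  (4B, 4-aligned); sizeof = 12, alignof = 4
0..1  format  (1B, 1-aligned)
1..8  -- padding (7B)
8..16  c  (8B, 8-aligned)
16..20  height  (4B, 4-aligned)
20..21  b  (1B, 1-aligned)
21..24  -- padding (3B)
24..36  a  (12B, 4-aligned)
36..43  channels  (7B, 1-aligned)
43..44  layer  (1B, 1-aligned)
44..48  -- padding (4B)
48..56  d  (8B, 8-aligned)
sizeof = 56, alignof = 8
— Slot2 —
0..8  c  (8B, 8-aligned)
8..16  d  (8B, 8-aligned)
16..28  a  (12B, 4-aligned)
28..32  height  (4B, 4-aligned)
32..39  channels  (7B, 1-aligned)
39..40  format  (1B, 1-aligned)
40..41  b  (1B, 1-aligned)
41..42  layer  (1B, 1-aligned)
42..48  -- tail padding (6B)
sizeof = 48, alignof = 8
56 − 48 = 8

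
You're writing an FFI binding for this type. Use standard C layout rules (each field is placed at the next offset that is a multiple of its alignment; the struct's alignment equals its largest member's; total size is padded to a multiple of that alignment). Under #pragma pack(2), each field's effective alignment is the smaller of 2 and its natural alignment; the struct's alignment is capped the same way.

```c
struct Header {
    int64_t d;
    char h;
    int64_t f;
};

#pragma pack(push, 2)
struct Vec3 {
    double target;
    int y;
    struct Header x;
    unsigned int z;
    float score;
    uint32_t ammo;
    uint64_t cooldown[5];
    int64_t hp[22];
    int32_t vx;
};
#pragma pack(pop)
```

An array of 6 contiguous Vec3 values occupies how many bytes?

1608

Header: @0: d [8B, align 8] → 8; @8: h [1B, align 1] → 9; +7 pad (align 8); @16: f [8B, align 8] → 24; size 24, align 8
@0: target [8B, align 2] → 8
@8: y [4B, align 2] → 12
@12: x [24B, align 2] → 36
@36: z [4B, align 2] → 40
@40: score [4B, align 2] → 44
@44: ammo [4B, align 2] → 48
@48: cooldown [40B, align 2] → 88
@88: hp [176B, align 2] → 264
@264: vx [4B, align 2] → 268
size 268, align 2
array of 6: 6 × 268 = 1608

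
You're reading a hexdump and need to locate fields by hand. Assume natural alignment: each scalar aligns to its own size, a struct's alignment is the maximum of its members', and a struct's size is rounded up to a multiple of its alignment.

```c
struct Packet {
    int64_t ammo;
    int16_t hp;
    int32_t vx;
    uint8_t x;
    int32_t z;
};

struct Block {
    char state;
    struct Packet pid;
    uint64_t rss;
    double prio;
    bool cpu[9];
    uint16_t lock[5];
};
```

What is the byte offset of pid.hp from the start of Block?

16

Packet: 0..8  ammo  (8B, 8-aligned); 8..10  hp  (2B, 2-aligned); 10..12  -- padding (2B); 12..16  vx  (4B, 4-aligned); 16..17  x  (1B, 1-aligned); 17..20  -- padding (3B); 20..24  z  (4B, 4-aligned); sizeof = 24, alignof = 8
0..1  state  (1B, 1-aligned)
1..8  -- padding (7B)
8..32  pid  (24B, 8-aligned)
within Packet: hp at 8
8 + 8 = 16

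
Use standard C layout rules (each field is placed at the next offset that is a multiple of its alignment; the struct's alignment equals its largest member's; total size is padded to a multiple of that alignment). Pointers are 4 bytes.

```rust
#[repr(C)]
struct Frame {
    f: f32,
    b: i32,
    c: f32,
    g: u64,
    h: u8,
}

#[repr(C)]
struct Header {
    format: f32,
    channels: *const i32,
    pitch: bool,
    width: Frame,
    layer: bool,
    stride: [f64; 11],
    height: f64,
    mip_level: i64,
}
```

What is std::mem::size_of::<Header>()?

Frame: f at 0 (size 4, align 4) → ends 4; b at 4 (size 4, align 4) → ends 8; c at 8 (size 4, align 4) → ends 12; pad 4 to align 8 for g; g at 16 (size 8, align 8) → ends 24; h at 24 (size 1, align 1) → ends 25; tail pad 7 to reach multiple of 8; total 32 bytes, alignment 8
format at 0 (size 4, align 4) → ends 4
channels at 4 (size 4, align 4) → ends 8
pitch at 8 (size 1, align 1) → ends 9
pad 7 to align 8 for width
width at 16 (size 32, align 8) → ends 48
layer at 48 (size 1, align 1) → ends 49
pad 7 to align 8 for stride
stride at 56 (size 88, align 8) → ends 144
height at 144 (size 8, align 8) → ends 152
mip_level at 152 (size 8, align 8) → ends 160
total 160 bytes, alignment 8

160 bytes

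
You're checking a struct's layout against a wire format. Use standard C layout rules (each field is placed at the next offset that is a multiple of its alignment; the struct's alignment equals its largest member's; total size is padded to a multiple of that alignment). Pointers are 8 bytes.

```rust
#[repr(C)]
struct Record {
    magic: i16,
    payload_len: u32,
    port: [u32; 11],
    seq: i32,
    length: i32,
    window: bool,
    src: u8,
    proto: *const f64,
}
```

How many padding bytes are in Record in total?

0..2  magic  (2B, 2-aligned)
2..4  -- padding (2B)
4..8  payload_len  (4B, 4-aligned)
8..52  port  (44B, 4-aligned)
52..56  seq  (4B, 4-aligned)
56..60  length  (4B, 4-aligned)
60..61  window  (1B, 1-aligned)
61..62  src  (1B, 1-aligned)
62..64  -- padding (2B)
64..72  proto  (8B, 8-aligned)
sizeof = 72, alignof = 8
data bytes 68, size 72 → padding 4

4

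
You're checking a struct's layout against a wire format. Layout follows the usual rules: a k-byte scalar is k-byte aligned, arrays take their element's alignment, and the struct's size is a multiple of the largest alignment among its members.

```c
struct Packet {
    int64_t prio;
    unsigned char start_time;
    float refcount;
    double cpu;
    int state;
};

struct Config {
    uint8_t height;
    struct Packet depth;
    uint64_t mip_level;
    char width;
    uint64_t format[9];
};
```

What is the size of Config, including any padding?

128 bytes

Packet: prio at 0 (size 8, align 8) → ends 8; start_time at 8 (size 1, align 1) → ends 9; pad 3 to align 4 for refcount; refcount at 12 (size 4, align 4) → ends 16; cpu at 16 (size 8, align 8) → ends 24; state at 24 (size 4, align 4) → ends 28; tail pad 4 to reach multiple of 8; total 32 bytes, alignment 8
height at 0 (size 1, align 1) → ends 1
pad 7 to align 8 for depth
depth at 8 (size 32, align 8) → ends 40
mip_level at 40 (size 8, align 8) → ends 48
width at 48 (size 1, align 1) → ends 49
pad 7 to align 8 for format
format at 56 (size 72, align 8) → ends 128
total 128 bytes, alignment 8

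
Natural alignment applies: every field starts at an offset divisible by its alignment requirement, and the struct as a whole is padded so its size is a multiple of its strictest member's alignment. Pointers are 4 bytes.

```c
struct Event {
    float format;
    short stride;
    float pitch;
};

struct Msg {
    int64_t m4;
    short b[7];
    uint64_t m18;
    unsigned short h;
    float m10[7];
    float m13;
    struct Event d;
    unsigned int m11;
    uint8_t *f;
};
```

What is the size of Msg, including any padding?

Event: format at 0 (size 4, align 4) → ends 4; stride at 4 (size 2, align 2) → ends 6; pad 2 to align 4 for pitch; pitch at 8 (size 4, align 4) → ends 12; total 12 bytes, alignment 4
m4 at 0 (size 8, align 8) → ends 8
b at 8 (size 14, align 2) → ends 22
pad 2 to align 8 for m18
m18 at 24 (size 8, align 8) → ends 32
h at 32 (size 2, align 2) → ends 34
pad 2 to align 4 for m10
m10 at 36 (size 28, align 4) → ends 64
m13 at 64 (size 4, align 4) → ends 68
d at 68 (size 12, align 4) → ends 80
m11 at 80 (size 4, align 4) → ends 84
f at 84 (size 4, align 4) → ends 88
total 88 bytes, alignment 8

88 bytes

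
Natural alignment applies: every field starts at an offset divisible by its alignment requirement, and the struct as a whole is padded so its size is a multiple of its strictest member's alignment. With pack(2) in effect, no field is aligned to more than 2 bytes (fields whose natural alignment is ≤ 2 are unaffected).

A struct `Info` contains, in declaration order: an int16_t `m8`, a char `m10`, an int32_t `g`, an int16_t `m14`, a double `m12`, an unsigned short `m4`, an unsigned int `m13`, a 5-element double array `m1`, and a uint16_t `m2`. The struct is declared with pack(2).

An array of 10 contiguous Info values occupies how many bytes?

660

@0: m8 [2B, align 2] → 2
@2: m10 [1B, align 1] → 3
+1 pad (align 2)
@4: g [4B, align 2] → 8
@8: m14 [2B, align 2] → 10
@10: m12 [8B, align 2] → 18
@18: m4 [2B, align 2] → 20
@20: m13 [4B, align 2] → 24
@24: m1 [40B, align 2] → 64
@64: m2 [2B, align 2] → 66
size 66, align 2
array of 10: 10 × 66 = 660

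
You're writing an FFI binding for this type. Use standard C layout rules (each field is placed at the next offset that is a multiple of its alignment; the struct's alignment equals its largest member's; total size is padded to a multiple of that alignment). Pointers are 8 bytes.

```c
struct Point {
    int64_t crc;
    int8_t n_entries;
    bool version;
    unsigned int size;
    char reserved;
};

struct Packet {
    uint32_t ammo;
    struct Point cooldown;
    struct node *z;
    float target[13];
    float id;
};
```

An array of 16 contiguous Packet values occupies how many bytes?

1536

Point: @0: crc [8B, align 8] → 8; @8: n_entries [1B, align 1] → 9; @9: version [1B, align 1] → 10; +2 pad (align 4); @12: size [4B, align 4] → 16; @16: reserved [1B, align 1] → 17; +7 tail pad (align 8); size 24, align 8
@0: ammo [4B, align 4] → 4
+4 pad (align 8)
@8: cooldown [24B, align 8] → 32
@32: z [8B, align 8] → 40
@40: target [52B, align 4] → 92
@92: id [4B, align 4] → 96
size 96, align 8
array of 16: 16 × 96 = 1536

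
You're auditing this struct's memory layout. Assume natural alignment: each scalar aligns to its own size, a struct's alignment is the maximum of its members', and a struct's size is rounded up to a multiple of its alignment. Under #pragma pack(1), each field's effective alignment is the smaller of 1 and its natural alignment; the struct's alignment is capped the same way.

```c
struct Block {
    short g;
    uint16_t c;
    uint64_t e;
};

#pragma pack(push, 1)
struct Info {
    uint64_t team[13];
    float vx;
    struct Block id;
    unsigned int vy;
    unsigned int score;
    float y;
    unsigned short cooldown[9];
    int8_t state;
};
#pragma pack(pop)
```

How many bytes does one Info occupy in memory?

Block: 0..2  g  (2B, 2-aligned); 2..4  c  (2B, 2-aligned); 4..8  -- padding (4B); 8..16  e  (8B, 8-aligned); sizeof = 16, alignof = 8
0..104  team  (104B, 1-aligned)
104..108  vx  (4B, 1-aligned)
108..124  id  (16B, 1-aligned)
124..128  vy  (4B, 1-aligned)
128..132  score  (4B, 1-aligned)
132..136  y  (4B, 1-aligned)
136..154  cooldown  (18B, 1-aligned)
154..155  state  (1B, 1-aligned)
sizeof = 155, alignof = 1

155 bytes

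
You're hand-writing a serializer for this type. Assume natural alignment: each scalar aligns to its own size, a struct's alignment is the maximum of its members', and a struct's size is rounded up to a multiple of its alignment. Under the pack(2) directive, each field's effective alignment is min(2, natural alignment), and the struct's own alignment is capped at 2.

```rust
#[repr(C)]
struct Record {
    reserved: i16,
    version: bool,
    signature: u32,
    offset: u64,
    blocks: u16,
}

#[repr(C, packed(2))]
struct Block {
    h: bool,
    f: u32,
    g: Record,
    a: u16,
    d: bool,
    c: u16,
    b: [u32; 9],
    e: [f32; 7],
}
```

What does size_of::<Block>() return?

100

Record: @0: reserved [2B, align 2] → 2; @2: version [1B, align 1] → 3; +1 pad (align 4); @4: signature [4B, align 4] → 8; @8: offset [8B, align 8] → 16; @16: blocks [2B, align 2] → 18; +6 tail pad (align 8); size 24, align 8
@0: h [1B, align 1] → 1
+1 pad (align 2)
@2: f [4B, align 2] → 6
@6: g [24B, align 2] → 30
@30: a [2B, align 2] → 32
@32: d [1B, align 1] → 33
+1 pad (align 2)
@34: c [2B, align 2] → 36
@36: b [36B, align 2] → 72
@72: e [28B, align 2] → 100
size 100, align 2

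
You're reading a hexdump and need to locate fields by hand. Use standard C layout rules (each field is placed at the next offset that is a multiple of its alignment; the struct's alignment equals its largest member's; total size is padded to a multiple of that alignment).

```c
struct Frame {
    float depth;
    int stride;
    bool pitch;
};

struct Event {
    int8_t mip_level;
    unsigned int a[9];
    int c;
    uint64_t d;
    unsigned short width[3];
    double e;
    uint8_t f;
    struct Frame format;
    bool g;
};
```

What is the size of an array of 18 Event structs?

Frame: 0..4  depth  (4B, 4-aligned); 4..8  stride  (4B, 4-aligned); 8..9  pitch  (1B, 1-aligned); 9..12  -- tail padding (3B); sizeof = 12, alignof = 4
0..1  mip_level  (1B, 1-aligned)
1..4  -- padding (3B)
4..40  a  (36B, 4-aligned)
40..44  c  (4B, 4-aligned)
44..48  -- padding (4B)
48..56  d  (8B, 8-aligned)
56..62  width  (6B, 2-aligned)
62..64  -- padding (2B)
64..72  e  (8B, 8-aligned)
72..73  f  (1B, 1-aligned)
73..76  -- padding (3B)
76..88  format  (12B, 4-aligned)
88..89  g  (1B, 1-aligned)
89..96  -- tail padding (7B)
sizeof = 96, alignof = 8
array of 18: 18 × 96 = 1728

1728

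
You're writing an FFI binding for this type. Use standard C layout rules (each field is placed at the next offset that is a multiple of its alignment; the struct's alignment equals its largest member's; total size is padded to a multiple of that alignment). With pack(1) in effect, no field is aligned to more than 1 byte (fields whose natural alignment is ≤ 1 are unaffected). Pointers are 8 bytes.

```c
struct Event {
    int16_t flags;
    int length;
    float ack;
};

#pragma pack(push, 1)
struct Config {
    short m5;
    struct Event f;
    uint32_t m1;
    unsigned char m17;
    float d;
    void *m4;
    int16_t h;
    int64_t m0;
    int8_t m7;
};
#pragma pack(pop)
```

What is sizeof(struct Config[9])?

378

Event: 0..2  flags  (2B, 2-aligned); 2..4  -- padding (2B); 4..8  length  (4B, 4-aligned); 8..12  ack  (4B, 4-aligned); sizeof = 12, alignof = 4
0..2  m5  (2B, 1-aligned)
2..14  f  (12B, 1-aligned)
14..18  m1  (4B, 1-aligned)
18..19  m17  (1B, 1-aligned)
19..23  d  (4B, 1-aligned)
23..31  m4  (8B, 1-aligned)
31..33  h  (2B, 1-aligned)
33..41  m0  (8B, 1-aligned)
41..42  m7  (1B, 1-aligned)
sizeof = 42, alignof = 1
array of 9: 9 × 42 = 378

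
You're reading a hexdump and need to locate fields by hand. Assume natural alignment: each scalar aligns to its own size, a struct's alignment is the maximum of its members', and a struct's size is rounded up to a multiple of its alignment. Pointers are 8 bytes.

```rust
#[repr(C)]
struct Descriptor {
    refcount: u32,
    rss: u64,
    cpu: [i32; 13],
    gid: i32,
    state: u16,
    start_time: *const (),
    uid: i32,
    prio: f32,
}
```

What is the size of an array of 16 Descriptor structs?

1536

0..4  refcount  (4B, 4-aligned)
4..8  -- padding (4B)
8..16  rss  (8B, 8-aligned)
16..68  cpu  (52B, 4-aligned)
68..72  gid  (4B, 4-aligned)
72..74  state  (2B, 2-aligned)
74..80  -- padding (6B)
80..88  start_time  (8B, 8-aligned)
88..92  uid  (4B, 4-aligned)
92..96  prio  (4B, 4-aligned)
sizeof = 96, alignof = 8
array of 16: 16 × 96 = 1536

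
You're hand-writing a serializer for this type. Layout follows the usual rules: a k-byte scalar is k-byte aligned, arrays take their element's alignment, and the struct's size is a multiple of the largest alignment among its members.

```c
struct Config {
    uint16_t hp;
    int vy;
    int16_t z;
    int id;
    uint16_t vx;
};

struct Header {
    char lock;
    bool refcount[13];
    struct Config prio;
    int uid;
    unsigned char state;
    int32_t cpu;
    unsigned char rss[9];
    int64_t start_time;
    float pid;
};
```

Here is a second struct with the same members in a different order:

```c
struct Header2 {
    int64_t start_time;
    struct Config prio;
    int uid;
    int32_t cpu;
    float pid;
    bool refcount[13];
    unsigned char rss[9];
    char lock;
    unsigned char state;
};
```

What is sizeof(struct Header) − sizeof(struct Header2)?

16

Config: @0: hp [2B, align 2] → 2; +2 pad (align 4); @4: vy [4B, align 4] → 8; @8: z [2B, align 2] → 10; +2 pad (align 4); @12: id [4B, align 4] → 16; @16: vx [2B, align 2] → 18; +2 tail pad (align 4); size 20, align 4
@0: lock [1B, align 1] → 1
@1: refcount [13B, align 1] → 14
+2 pad (align 4)
@16: prio [20B, align 4] → 36
@36: uid [4B, align 4] → 40
@40: state [1B, align 1] → 41
+3 pad (align 4)
@44: cpu [4B, align 4] → 48
@48: rss [9B, align 1] → 57
+7 pad (align 8)
@64: start_time [8B, align 8] → 72
@72: pid [4B, align 4] → 76
+4 tail pad (align 8)
size 80, align 8
— Header2 —
@0: start_time [8B, align 8] → 8
@8: prio [20B, align 4] → 28
@28: uid [4B, align 4] → 32
@32: cpu [4B, align 4] → 36
@36: pid [4B, align 4] → 40
@40: refcount [13B, align 1] → 53
@53: rss [9B, align 1] → 62
@62: lock [1B, align 1] → 63
@63: state [1B, align 1] → 64
size 64, align 8
80 − 64 = 16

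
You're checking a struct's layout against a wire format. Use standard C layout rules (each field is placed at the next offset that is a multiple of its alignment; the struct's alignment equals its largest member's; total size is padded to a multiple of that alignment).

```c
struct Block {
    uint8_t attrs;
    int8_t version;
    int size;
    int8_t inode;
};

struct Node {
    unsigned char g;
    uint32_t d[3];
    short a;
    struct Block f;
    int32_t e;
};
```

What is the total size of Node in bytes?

Block: attrs at 0 (size 1, align 1) → ends 1; version at 1 (size 1, align 1) → ends 2; pad 2 to align 4 for size; size at 4 (size 4, align 4) → ends 8; inode at 8 (size 1, align 1) → ends 9; tail pad 3 to reach multiple of 4; total 12 bytes, alignment 4
g at 0 (size 1, align 1) → ends 1
pad 3 to align 4 for d
d at 4 (size 12, align 4) → ends 16
a at 16 (size 2, align 2) → ends 18
pad 2 to align 4 for f
f at 20 (size 12, align 4) → ends 32
e at 32 (size 4, align 4) → ends 36
total 36 bytes, alignment 4

36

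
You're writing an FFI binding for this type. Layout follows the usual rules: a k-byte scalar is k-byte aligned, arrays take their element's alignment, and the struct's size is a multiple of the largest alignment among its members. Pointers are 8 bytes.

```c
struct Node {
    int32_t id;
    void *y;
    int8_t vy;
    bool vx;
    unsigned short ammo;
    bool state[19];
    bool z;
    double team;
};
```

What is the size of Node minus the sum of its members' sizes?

4

@0: id [4B, align 4] → 4
+4 pad (align 8)
@8: y [8B, align 8] → 16
@16: vy [1B, align 1] → 17
@17: vx [1B, align 1] → 18
@18: ammo [2B, align 2] → 20
@20: state [19B, align 1] → 39
@39: z [1B, align 1] → 40
@40: team [8B, align 8] → 48
size 48, align 8
data bytes 44, size 48 → padding 4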